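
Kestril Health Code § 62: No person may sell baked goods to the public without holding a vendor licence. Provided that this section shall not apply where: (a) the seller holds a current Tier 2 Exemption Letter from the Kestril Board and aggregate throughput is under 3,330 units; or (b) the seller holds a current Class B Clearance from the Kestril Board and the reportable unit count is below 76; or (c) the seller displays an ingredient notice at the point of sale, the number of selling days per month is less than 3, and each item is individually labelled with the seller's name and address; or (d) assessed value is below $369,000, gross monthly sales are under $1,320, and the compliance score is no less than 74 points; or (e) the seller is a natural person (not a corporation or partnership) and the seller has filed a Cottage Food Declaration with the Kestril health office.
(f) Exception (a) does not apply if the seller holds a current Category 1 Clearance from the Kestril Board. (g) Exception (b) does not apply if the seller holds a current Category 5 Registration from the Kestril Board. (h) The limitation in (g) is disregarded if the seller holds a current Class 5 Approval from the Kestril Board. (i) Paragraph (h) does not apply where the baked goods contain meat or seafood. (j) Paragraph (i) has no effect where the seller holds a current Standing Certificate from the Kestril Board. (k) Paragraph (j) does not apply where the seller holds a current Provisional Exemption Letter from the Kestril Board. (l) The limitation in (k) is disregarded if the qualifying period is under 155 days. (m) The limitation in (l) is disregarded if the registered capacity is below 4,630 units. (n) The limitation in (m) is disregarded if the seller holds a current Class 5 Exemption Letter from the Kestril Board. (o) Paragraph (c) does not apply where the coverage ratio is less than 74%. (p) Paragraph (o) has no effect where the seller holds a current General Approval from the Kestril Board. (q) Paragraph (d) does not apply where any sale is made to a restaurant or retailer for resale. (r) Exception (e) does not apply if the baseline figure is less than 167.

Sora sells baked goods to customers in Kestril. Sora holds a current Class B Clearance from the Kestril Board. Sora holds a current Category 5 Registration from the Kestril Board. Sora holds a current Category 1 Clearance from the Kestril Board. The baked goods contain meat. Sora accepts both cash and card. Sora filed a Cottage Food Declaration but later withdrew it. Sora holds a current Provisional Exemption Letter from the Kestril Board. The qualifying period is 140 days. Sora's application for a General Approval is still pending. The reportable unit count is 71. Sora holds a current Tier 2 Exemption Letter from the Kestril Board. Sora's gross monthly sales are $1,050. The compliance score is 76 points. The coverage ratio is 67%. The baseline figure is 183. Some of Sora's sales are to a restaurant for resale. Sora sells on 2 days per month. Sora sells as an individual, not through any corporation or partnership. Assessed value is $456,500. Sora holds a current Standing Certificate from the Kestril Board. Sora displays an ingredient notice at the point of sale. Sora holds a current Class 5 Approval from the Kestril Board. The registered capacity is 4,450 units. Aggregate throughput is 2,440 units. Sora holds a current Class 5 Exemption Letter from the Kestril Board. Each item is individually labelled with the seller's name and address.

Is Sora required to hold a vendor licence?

No — exception (b) applies; Sora is not required to hold a vendor licence.

Exception (a): a current Tier 2 Exemption Letter is held; aggregate throughput is 2,440 units, under the 3,330 units limit — every condition holds. However, paragraph (f) must be considered: (f) operates against (a): a current Category 1 Clearance is held. Exception (a) does not apply.
Exception (b)'s conditions are all satisfied: a current Class B Clearance is held; the reportable unit count is 71, below the 76 limit. Under paragraphs (g)–(n): (g) would limit (b) — a current Category 5 Registration is held — but (h) sets (g) aside: (h) applies — a current Class 5 Approval is held. (i) is triggered (the baked goods contain meat), but is set aside by (j): (j) is triggered — a current Standing Certificate is held. (k) would limit (j) — a current Provisional Exemption Letter is held — but (l) sets (k) aside: (l) operates against (k): the qualifying period is 140 days, under the 155 days limit. (m) would limit (l) — the registered capacity is 4,450 units, below the 4,630 units limit — but (n) sets (m) aside: (n) is triggered — a current Class 5 Exemption Letter is held. (b) remains available.
Exception (c) is satisfied on its face — an ingredient notice is displayed; the number of selling days per month is 2, less than the 3 limit; items are individually labelled. But applying paragraphs (o)–(p): (o) operates against (c): the coverage ratio is 67%, less than the 74% limit. (p), which would lift (o), is inapplicable — no current General Approval is held. So (c) is unavailable.
Exception (d) does not apply: assessed value is $456,500, not below $369,000.
Exception (e) does not apply: the Cottage Food Declaration was withdrawn.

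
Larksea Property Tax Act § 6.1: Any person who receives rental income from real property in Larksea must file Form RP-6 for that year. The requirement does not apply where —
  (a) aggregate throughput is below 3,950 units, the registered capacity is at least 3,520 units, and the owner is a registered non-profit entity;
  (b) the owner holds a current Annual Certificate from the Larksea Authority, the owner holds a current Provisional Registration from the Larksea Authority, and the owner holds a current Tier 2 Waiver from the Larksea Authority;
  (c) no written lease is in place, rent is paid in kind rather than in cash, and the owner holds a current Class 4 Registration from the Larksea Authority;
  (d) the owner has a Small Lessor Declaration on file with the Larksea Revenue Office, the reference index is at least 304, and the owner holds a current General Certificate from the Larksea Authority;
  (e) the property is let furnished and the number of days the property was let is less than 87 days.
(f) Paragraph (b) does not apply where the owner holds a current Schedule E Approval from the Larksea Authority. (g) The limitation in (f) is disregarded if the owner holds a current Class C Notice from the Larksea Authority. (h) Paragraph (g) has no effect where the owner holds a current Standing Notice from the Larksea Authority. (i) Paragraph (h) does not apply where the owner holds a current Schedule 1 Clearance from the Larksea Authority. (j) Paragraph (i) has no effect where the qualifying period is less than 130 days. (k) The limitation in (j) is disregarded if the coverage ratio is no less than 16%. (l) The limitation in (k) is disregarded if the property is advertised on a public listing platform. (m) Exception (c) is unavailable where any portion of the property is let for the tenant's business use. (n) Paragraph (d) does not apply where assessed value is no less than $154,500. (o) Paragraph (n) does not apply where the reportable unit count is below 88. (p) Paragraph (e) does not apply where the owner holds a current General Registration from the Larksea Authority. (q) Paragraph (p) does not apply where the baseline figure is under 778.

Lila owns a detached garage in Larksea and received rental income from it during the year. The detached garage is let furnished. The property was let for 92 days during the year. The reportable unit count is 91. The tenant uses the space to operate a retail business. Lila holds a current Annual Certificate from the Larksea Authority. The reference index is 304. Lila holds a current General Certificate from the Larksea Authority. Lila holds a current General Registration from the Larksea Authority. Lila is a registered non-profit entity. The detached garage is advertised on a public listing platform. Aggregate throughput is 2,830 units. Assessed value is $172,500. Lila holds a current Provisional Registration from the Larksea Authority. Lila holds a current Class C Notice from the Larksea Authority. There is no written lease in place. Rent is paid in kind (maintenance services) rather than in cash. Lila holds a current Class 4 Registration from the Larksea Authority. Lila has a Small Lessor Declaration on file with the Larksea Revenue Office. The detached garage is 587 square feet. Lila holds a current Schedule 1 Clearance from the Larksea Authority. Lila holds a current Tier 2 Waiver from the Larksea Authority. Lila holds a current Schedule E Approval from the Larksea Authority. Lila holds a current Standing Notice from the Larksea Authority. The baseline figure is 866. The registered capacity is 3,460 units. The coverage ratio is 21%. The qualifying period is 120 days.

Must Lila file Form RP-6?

Yes — Lila must file Form RP-6.

Exception (a) requires that the registered capacity is at least 3,520 units; but the registered capacity is 3,460 units, short of 3,520 units, so (a) is unavailable.
Exception (b) is satisfied on its face — a current Annual Certificate is held; a current Provisional Registration is held; a current Tier 2 Waiver is held. But: (f) operates against (b): a current Schedule E Approval is held. (g) is triggered (a current Class C Notice is held), but yields to (h): (h) operates against (g): a current Standing Notice is held. (i) operates (a current Schedule 1 Clearance is held), but is overridden by (j): (j) operates against (i): the qualifying period is 120 days, less than the 130 days limit. (k) is engaged (the coverage ratio is 21%, meeting the 16% threshold), but yields to (l): (l) operates — the property is publicly advertised. Exception (b) does not apply.
All of (c)'s requirements are met (there is no written lease; rent is paid in kind; a current Class 4 Registration is held). However, paragraph (m) must be considered: (m) applies — the space is let for business use. So (c) is unavailable.
All of (d)'s requirements are met (a Small Lessor Declaration is on file; the reference index is 304, meeting the 304 threshold; a current General Certificate is held). However, paragraphs (n)–(o) must be considered: (n) operates against (d): assessed value is $172,500, meeting the $154,500 threshold. (o), which would lift (n), is not triggered — the reportable unit count is 91, not below 88. (d) is therefore removed.
Exception (e) fails — the number of days the property was let is 92 days, not less than 87 days.
None of the exceptions is available; § 6.1 applies in full.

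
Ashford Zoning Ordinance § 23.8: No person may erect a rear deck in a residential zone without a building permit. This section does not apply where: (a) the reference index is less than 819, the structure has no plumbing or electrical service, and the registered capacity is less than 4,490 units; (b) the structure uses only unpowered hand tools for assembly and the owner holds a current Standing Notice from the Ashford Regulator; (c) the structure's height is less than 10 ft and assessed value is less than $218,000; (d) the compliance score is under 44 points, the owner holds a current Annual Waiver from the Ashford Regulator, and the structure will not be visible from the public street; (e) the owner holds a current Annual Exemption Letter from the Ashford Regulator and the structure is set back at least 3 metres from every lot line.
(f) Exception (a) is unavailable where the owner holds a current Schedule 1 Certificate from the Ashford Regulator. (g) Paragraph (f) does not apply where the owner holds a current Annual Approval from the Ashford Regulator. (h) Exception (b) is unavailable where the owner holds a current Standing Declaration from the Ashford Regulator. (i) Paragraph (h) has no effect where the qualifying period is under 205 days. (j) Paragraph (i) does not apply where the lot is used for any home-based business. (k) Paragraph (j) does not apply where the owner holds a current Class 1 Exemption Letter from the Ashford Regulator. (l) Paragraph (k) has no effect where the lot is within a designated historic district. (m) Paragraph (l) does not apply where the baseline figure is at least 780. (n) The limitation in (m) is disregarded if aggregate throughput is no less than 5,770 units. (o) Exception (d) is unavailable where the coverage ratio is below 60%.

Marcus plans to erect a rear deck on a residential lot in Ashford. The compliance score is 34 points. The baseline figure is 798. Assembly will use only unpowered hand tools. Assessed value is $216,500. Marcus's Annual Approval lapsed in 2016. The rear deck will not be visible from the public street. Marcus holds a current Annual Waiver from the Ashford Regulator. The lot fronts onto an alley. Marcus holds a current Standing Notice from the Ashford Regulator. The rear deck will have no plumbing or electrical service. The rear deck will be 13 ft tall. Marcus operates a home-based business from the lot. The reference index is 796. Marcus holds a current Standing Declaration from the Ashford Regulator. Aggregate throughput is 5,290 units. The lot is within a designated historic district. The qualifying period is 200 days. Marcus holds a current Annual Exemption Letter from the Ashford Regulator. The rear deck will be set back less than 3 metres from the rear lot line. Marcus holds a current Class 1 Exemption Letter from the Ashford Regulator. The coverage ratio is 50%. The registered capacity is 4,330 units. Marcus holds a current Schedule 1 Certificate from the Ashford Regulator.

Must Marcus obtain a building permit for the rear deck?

No — exception (b) applies; Marcus does not need a building permit.

Exception (a)'s conditions are all satisfied: the reference index is 796, less than the 819 limit; there is no plumbing or electrical service; the registered capacity is 4,330 units, less than the 4,490 units limit. Turning to paragraphs (f)–(g): (f) operates against (a): a current Schedule 1 Certificate is held. (g) is not triggered (the Annual Approval is not current), so (f) stands. (a) is therefore removed.
Exception (b) is satisfied on its face — assembly uses only hand tools; a current Standing Notice is held. Applying paragraphs (h)–(n): (h) applies (a current Standing Declaration is held), but is set aside by (i): (i) operates against (h): the qualifying period is 200 days, under the 205 days limit. (j) operates (a home-based business operates on the lot), but yields to (k): (k) operates against (j): a current Class 1 Exemption Letter is held. (l) operates (the lot is in a historic district), but is displaced by (m): (m) operates against (l): the baseline figure is 798, meeting the 780 threshold. (n) is inapplicable (aggregate throughput is 5,290 units, short of 5,770 units), so (m) stands. So (b) applies.
Exception (c) requires that the structure's height is less than 10 ft; but the structure's height is 13 ft, not less than 10 ft, so (c) is unavailable.
Exception (d)'s conditions are all satisfied: the compliance score is 34 points, under the 44 points limit; a current Annual Waiver is held; the structure will not be visible from the street. But: (o) applies — the coverage ratio is 50%, below the 60% limit. Exception (d) does not apply.
Exception (e) requires that the structure is set back at least 3 metres from every lot line; but the rear setback is under 3 m, so (e) is unavailable.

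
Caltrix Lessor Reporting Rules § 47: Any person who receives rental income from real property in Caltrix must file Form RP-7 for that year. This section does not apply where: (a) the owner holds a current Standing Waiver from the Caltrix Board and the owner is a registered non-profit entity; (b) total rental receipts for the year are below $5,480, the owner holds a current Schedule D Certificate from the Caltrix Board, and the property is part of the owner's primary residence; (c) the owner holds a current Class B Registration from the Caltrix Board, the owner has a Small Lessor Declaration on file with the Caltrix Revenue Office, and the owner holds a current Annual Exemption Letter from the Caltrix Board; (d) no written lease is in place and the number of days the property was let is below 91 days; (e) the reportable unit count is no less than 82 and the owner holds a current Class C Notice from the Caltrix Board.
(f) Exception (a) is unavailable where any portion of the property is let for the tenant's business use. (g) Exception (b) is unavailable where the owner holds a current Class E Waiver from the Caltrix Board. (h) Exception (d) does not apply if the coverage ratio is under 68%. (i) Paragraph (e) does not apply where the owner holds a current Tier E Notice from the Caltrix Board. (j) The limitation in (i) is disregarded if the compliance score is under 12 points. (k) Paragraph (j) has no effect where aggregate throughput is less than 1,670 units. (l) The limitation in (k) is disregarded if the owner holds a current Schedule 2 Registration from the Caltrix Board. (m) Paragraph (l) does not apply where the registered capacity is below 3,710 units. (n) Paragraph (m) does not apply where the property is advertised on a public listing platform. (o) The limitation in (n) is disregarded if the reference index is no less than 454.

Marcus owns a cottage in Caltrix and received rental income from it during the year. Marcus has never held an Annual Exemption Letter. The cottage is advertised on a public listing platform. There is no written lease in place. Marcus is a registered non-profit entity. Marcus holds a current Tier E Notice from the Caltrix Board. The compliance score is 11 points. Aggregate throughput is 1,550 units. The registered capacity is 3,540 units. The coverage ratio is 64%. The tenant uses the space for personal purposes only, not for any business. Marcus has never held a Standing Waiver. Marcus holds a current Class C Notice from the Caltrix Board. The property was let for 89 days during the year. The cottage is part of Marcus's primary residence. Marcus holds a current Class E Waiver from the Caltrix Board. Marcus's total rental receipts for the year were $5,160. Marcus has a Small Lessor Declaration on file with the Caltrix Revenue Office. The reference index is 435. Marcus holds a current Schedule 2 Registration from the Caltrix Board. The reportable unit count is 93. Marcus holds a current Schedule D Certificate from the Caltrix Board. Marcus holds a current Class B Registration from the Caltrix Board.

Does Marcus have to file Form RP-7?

No — exception (e) applies; Marcus is not required to file Form RP-7.

Exception (a) does not apply: there is no Standing Waiver in force.
Exception (b) is satisfied on its face — total rental receipts for the year are $5,160, below the $5,480 limit; a current Schedule D Certificate is held; the cottage is part of the primary residence. However, paragraph (g) must be considered: (g) operates — a current Class E Waiver is held. So (b) is unavailable.
Exception (c) does not apply: the Annual Exemption Letter is not current.
All of (d)'s requirements are met (there is no written lease; the number of days the property was let is 89 days, below the 91 days limit). Turning to paragraph (h): (h) operates against (d): the coverage ratio is 64%, under the 68% limit. So (d) is unavailable.
Exception (e): the reportable unit count is 93, meeting the 82 threshold; a current Class C Notice is held — every condition holds. Under paragraphs (i)–(o): (i) applies (a current Tier E Notice is held), but is set aside by (j): (j) operates against (i): the compliance score is 11 points, under the 12 points limit. (k) is engaged (aggregate throughput is 1,550 units, less than the 1,670 units limit), but is set aside by (l): (l) operates against (k): a current Schedule 2 Registration is held. (m) would limit (l) — the registered capacity is 3,540 units, below the 3,710 units limit — but (n) sets (m) aside: (n) operates against (m): the property is publicly advertised. (o), which would lift (n), is not engaged — the reference index is 435, short of 454. Exception (e) stands.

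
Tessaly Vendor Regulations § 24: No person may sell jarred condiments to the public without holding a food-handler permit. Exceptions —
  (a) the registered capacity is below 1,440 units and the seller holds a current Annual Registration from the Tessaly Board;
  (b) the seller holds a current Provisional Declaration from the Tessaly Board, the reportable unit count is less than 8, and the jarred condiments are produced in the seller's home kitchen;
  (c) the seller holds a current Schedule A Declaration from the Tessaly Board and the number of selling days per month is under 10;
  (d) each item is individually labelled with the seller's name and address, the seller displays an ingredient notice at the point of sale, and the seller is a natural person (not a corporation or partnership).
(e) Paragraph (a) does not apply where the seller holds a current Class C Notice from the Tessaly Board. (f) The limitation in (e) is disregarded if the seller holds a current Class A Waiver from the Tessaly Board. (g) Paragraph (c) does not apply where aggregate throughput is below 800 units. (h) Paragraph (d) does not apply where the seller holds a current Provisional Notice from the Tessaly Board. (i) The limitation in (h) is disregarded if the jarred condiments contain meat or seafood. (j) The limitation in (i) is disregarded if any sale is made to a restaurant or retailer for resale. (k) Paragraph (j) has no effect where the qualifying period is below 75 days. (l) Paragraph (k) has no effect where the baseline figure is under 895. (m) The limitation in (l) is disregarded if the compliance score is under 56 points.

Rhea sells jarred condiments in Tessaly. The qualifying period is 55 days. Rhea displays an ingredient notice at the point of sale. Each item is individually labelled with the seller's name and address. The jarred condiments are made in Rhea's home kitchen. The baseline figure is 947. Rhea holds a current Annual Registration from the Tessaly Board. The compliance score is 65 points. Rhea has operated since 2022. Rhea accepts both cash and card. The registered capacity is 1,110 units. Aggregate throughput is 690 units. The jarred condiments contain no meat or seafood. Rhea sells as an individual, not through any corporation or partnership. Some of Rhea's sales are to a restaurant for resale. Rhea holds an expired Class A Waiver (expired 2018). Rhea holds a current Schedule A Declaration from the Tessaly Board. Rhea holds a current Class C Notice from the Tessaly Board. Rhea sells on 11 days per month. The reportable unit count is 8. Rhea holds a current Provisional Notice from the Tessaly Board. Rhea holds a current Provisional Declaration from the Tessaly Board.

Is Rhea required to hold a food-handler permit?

Yes — Rhea must hold a food-handler permit.

Exception (a): the registered capacity is 1,110 units, below the 1,440 units limit; a current Annual Registration is held — every condition holds. But: (e) operates — a current Class C Notice is held. (f), which would lift (e), does not operate here — there is no Class A Waiver in force. (a) is therefore removed.
Exception (b) requires that the reportable unit count is less than 8; but the reportable unit count is 8, not less than 8, so (b) is unavailable.
Exception (c) does not apply: the number of selling days per month is 11, not under 10.
Exception (d): items are individually labelled; an ingredient notice is displayed; the seller is a natural person — every condition holds. However, paragraphs (h)–(m) must be considered: (h) operates — a current Provisional Notice is held. (i) is inapplicable (the jarred condiments contain no meat or seafood), so (h) stands. Exception (d) does not apply.
No exception is made out. Rhea falls within the general rule.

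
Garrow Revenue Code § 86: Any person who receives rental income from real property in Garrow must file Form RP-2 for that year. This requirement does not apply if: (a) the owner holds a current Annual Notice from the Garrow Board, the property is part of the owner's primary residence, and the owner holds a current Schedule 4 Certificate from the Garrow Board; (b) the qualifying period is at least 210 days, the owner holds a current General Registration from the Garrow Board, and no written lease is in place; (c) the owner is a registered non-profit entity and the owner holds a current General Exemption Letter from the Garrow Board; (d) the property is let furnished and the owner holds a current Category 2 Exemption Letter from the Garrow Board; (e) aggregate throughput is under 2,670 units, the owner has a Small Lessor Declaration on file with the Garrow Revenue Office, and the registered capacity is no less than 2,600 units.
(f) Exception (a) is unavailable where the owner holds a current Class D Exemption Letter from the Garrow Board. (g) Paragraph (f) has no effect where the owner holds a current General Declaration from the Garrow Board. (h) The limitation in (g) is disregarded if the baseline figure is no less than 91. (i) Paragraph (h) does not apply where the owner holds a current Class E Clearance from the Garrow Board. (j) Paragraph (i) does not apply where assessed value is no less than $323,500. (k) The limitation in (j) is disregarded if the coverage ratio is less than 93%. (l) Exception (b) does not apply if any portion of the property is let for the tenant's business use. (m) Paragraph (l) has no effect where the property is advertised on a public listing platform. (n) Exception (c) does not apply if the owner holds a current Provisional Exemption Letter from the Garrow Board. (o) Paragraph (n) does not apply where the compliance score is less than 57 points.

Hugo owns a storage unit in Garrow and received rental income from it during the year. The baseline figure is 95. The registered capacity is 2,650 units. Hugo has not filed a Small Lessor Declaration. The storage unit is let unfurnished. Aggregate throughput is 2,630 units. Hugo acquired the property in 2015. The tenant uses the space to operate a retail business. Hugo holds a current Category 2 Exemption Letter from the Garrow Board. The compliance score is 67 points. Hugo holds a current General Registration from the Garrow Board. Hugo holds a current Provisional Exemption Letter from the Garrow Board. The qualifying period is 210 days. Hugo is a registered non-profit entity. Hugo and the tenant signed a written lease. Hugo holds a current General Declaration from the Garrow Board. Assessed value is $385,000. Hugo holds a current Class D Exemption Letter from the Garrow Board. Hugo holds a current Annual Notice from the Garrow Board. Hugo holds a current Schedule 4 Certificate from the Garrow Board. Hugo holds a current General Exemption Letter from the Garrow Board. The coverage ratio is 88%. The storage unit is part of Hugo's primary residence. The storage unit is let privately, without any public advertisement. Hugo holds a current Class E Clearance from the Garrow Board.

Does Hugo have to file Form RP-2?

Exception (a)'s conditions are all satisfied: a current Annual Notice is held; the storage unit is part of the primary residence; a current Schedule 4 Certificate is held. Considering the limiting provisions: (f) is triggered (a current Class D Exemption Letter is held), but is itself disapplied by (g): (g) operates against (f): a current General Declaration is held. (h) would limit (g) — the baseline figure is 95, meeting the 91 threshold — but (i) sets (h) aside: (i) operates against (h): a current Class E Clearance is held. (j) would limit (i) — assessed value is $385,000, meeting the $323,500 threshold — but (k) sets (j) aside: (k) is engaged — the coverage ratio is 88%, less than the 93% limit. (a) remains available.
Exception (b) requires that no written lease is in place; but a written lease is in place, so (b) is unavailable.
Exception (c) is satisfied on its face — Hugo is a registered non-profit; a current General Exemption Letter is held. Turning to paragraphs (n)–(o): (n) is engaged — a current Provisional Exemption Letter is held. (o) does not operate here (the compliance score is 67 points, not less than 57 points), so (n) stands. (c) is therefore removed.
Exception (d) requires that the property is let furnished; but the property is let unfurnished, so (d) is unavailable.
Exception (e) fails — no Small Lessor Declaration is on file.

No — exception (a) applies; Hugo is not required to file Form RP-2.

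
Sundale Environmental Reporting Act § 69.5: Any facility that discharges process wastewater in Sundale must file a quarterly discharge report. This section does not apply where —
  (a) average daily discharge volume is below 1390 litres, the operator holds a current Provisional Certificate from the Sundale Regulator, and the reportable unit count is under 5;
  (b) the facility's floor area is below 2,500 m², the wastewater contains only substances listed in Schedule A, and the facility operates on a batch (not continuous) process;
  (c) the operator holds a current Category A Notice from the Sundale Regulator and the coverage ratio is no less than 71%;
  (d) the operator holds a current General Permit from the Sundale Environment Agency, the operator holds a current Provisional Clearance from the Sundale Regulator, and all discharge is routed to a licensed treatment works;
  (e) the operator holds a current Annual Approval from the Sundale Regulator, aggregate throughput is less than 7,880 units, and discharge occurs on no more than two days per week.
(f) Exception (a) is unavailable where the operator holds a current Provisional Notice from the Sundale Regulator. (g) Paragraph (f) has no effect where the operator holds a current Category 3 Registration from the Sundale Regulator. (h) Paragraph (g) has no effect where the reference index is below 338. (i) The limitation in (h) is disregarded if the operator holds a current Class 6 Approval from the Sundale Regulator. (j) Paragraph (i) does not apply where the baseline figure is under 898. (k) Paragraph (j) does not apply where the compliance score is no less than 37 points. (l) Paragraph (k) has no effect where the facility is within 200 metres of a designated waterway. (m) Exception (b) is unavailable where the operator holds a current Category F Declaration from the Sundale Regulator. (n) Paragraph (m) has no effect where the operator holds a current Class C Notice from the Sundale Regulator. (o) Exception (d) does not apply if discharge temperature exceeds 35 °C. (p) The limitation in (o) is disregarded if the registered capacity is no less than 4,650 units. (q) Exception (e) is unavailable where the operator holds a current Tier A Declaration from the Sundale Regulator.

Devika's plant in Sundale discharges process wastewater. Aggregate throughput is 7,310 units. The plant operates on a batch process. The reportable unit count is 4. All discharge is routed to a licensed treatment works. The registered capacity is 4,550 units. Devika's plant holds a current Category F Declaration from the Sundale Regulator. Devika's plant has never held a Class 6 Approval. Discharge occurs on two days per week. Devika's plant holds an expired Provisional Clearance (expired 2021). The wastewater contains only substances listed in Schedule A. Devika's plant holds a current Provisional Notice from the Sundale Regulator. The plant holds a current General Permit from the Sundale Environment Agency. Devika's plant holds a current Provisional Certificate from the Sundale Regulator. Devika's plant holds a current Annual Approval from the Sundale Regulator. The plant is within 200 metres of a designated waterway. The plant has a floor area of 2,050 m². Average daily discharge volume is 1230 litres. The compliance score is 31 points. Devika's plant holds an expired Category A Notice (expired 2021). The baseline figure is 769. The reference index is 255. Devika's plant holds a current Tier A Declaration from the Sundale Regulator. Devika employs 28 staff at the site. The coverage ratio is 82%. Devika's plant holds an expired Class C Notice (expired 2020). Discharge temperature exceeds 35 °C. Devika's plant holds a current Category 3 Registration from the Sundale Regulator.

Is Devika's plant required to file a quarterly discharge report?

Exception (a) is satisfied on its face — average daily discharge volume is 1230 litres, below the 1390 litres limit; a current Provisional Certificate is held; the reportable unit count is 4, under the 5 limit. Turning to paragraphs (f)–(l): (f) operates against (a): a current Provisional Notice is held. (g) would limit (f) — a current Category 3 Registration is held — but (h) sets (g) aside: (h) operates against (g): the reference index is 255, below the 338 limit. (i) is not engaged (no current Class 6 Approval is held), so (h) stands. So (a) is unavailable.
Exception (b) is satisfied on its face — the facility's floor area is 2,050 m², below the 2,500 m² limit; the wastewater is Schedule-A-only; the facility operates on a batch process. Turning to paragraphs (m)–(n): (m) operates against (b): a current Category F Declaration is held. (n) does not operate here (no current Class C Notice is held), so (m) stands. So (b) is unavailable.
Exception (c) requires that the operator holds a current Category A Notice from the Sundale Regulator; but the Category A Notice is not current, so (c) is unavailable.
Exception (d) fails — no current Provisional Clearance is held.
Exception (e) is satisfied on its face — a current Annual Approval is held; aggregate throughput is 7,310 units, less than the 7,880 units limit; discharge occurs on no more than two days per week. But applying paragraph (q): (q) operates against (e): a current Tier A Declaration is held. (e) is therefore removed.
No exception displaces § 69.5.

Yes — Devika's plant must file a quarterly discharge report.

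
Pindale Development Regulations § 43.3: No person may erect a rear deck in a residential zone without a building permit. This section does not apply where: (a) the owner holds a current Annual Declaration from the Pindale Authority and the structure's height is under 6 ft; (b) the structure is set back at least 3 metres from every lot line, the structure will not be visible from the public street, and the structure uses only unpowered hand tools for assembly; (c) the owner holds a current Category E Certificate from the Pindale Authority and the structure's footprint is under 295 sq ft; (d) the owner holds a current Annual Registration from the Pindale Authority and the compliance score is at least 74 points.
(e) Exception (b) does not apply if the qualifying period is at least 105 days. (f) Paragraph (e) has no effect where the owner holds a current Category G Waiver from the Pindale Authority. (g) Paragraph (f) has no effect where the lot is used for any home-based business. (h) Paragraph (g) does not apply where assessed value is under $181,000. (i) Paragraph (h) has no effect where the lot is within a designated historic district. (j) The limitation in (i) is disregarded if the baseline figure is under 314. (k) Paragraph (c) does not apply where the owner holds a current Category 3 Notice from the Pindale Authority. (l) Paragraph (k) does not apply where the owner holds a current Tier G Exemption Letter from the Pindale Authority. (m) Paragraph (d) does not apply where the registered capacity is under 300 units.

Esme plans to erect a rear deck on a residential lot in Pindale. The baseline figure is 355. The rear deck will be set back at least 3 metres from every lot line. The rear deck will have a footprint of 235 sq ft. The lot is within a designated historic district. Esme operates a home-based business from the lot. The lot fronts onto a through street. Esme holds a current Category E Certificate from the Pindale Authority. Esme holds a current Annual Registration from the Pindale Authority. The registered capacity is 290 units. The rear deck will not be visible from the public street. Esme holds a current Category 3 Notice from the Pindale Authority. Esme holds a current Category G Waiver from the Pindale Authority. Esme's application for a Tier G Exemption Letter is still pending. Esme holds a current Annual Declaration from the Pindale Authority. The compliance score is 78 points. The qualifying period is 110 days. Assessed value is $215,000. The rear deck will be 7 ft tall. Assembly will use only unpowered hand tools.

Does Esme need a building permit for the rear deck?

Exception (a) does not apply: the structure's height is 7 ft, not under 6 ft.
Exception (b)'s conditions are all satisfied: the setback is at least 3 m on every side; the structure will not be visible from the street; assembly uses only hand tools. But applying paragraphs (e)–(j): (e) operates against (b): the qualifying period is 110 days, meeting the 105 days threshold. (f) applies (a current Category G Waiver is held), but is set aside by (g): (g) operates against (f): a home-based business operates on the lot. (h) is inapplicable (assessed value is $215,000, not under $181,000), so (g) stands. (b) is therefore removed.
All of (c)'s requirements are met (a current Category E Certificate is held; the structure's footprint is 235 sq ft, under the 295 sq ft limit). However, paragraphs (k)–(l) must be considered: (k) is engaged — a current Category 3 Notice is held. (l) is not engaged (the Tier G Exemption Letter is not current), so (k) stands. So (c) is unavailable.
Exception (d) is satisfied on its face — a current Annual Registration is held; the compliance score is 78 points, meeting the 74 points threshold. But: (m) operates — the registered capacity is 290 units, under the 300 units limit. (d) is therefore removed.
No exception applies. The general rule governs.

Yes — Esme must obtain a building permit.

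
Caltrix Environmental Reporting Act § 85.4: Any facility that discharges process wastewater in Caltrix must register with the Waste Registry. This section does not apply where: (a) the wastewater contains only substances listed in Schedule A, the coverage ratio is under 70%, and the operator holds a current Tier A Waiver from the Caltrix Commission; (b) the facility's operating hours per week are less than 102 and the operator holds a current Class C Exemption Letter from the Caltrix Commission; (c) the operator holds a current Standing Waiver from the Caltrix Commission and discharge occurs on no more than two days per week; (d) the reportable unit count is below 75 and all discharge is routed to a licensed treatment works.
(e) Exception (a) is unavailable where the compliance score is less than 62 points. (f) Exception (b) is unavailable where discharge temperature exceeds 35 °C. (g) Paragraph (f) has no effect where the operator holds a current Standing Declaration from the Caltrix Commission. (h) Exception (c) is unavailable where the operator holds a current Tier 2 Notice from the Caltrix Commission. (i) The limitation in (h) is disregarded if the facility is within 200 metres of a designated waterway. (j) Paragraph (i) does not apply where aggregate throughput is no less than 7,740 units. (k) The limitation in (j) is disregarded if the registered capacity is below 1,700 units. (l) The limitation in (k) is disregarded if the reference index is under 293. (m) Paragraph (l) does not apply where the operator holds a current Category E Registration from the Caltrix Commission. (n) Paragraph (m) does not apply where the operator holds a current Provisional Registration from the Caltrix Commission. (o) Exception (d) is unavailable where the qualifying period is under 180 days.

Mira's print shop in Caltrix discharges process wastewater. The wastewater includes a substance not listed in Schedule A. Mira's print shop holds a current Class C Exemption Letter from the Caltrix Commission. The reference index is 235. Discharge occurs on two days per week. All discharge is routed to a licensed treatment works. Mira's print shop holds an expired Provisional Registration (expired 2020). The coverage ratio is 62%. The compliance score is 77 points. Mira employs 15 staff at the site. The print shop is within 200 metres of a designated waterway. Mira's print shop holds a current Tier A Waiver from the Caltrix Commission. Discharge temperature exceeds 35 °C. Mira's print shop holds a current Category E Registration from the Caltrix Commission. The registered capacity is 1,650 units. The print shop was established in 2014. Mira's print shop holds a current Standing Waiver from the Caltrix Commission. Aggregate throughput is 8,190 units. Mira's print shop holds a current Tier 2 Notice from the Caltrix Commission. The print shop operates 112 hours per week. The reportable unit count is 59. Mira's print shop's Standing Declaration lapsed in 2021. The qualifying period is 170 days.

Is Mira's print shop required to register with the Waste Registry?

No — exception (c) applies; Mira's print shop is not required to register with the Waste Registry.

Exception (a) does not apply: the wastewater includes a non-Schedule-A substance.
Exception (b) requires that the facility's operating hours per week are less than 102; but the facility's operating hours per week are 112, not less than 102, so (b) is unavailable.
Exception (c) is satisfied on its face — a current Standing Waiver is held; discharge occurs on no more than two days per week. As to paragraphs (h)–(n): (h) would limit (c) — a current Tier 2 Notice is held — but (i) sets (h) aside: (i) applies — the print shop is within 200 m of a designated waterway. (j) is engaged (aggregate throughput is 8,190 units, meeting the 7,740 units threshold), but yields to (k): (k) operates against (j): the registered capacity is 1,650 units, below the 1,700 units limit. (l) is triggered (the reference index is 235, under the 293 limit), but is overridden by (m): (m) operates against (l): a current Category E Registration is held. (n) is inapplicable (there is no Provisional Registration in force), so (m) stands. (c) remains available.
All of (d)'s requirements are met (the reportable unit count is 59, below the 75 limit; discharge is routed to a licensed treatment works). Turning to paragraph (o): (o) is triggered — the qualifying period is 170 days, under the 180 days limit. (d) is therefore removed.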